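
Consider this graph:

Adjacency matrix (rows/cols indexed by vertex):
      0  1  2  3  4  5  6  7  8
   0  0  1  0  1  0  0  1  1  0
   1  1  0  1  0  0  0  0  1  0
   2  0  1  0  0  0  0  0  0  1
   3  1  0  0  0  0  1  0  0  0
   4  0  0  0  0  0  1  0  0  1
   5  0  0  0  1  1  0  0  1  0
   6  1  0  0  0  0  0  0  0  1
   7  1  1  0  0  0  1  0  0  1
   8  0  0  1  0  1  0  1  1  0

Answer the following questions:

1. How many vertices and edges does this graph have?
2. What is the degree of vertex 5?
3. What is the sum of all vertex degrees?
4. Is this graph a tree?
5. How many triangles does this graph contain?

Count: 9 vertices, 13 edges.
Vertex 5 has neighbors [3, 4, 7], degree = 3.
Handshaking lemma: 2 * 13 = 26.
A tree on 9 vertices has 8 edges. This graph has 13 edges (5 extra). Not a tree.
Number of triangles = 1.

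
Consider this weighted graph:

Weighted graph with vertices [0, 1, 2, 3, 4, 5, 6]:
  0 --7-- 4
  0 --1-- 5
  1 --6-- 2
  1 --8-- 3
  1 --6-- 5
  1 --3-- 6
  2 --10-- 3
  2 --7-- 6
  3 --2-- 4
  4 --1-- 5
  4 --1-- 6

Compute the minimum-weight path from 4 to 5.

Using Dijkstra's algorithm from vertex 4:
Shortest path: 4 -> 5
Total weight: 1 = 1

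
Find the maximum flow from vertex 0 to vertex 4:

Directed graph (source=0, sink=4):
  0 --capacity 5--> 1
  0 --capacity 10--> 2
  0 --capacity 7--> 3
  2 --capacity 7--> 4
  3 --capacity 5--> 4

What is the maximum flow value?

Computing max flow:
  Flow on (0->2): 7/10
  Flow on (0->3): 5/7
  Flow on (2->4): 7/7
  Flow on (3->4): 5/5
Maximum flow = 12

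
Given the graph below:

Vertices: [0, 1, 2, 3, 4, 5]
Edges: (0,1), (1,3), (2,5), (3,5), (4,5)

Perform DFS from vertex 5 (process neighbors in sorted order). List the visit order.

DFS from vertex 5 (neighbors processed in ascending order):
Visit order: 5, 2, 3, 1, 0, 4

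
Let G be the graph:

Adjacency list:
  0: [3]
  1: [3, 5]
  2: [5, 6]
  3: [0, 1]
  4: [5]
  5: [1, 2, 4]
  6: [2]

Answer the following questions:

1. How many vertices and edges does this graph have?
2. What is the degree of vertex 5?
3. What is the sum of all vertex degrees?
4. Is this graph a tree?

Count: 7 vertices, 6 edges.
Vertex 5 has neighbors [1, 2, 4], degree = 3.
Handshaking lemma: 2 * 6 = 12.
A graph is a tree iff it is connected and has exactly n-1 edges. This graph is connected (all 7 vertices in one component) and has 7-1 = 6 edges. It is a tree.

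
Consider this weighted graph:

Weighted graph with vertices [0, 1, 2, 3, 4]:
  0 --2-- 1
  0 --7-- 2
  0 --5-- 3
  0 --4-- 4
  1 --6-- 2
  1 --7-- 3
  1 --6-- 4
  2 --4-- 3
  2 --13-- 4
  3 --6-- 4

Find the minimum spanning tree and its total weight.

Applying Kruskal's algorithm (sort edges by weight, add if no cycle):
  Add (0,1) w=2
  Add (0,4) w=4
  Add (2,3) w=4
  Add (0,3) w=5
  Skip (1,4) w=6 (creates cycle)
  Skip (1,2) w=6 (creates cycle)
  Skip (3,4) w=6 (creates cycle)
  Skip (0,2) w=7 (creates cycle)
  Skip (1,3) w=7 (creates cycle)
  Skip (2,4) w=13 (creates cycle)
MST weight = 15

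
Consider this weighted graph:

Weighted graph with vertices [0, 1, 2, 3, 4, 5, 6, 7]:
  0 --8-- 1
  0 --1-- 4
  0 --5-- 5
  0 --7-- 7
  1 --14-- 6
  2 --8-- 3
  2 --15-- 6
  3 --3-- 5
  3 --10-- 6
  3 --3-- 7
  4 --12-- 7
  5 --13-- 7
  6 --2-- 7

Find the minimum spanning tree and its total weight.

Applying Kruskal's algorithm (sort edges by weight, add if no cycle):
  Add (0,4) w=1
  Add (6,7) w=2
  Add (3,7) w=3
  Add (3,5) w=3
  Add (0,5) w=5
  Skip (0,7) w=7 (creates cycle)
  Add (0,1) w=8
  Add (2,3) w=8
  Skip (3,6) w=10 (creates cycle)
  Skip (4,7) w=12 (creates cycle)
  Skip (5,7) w=13 (creates cycle)
  Skip (1,6) w=14 (creates cycle)
  Skip (2,6) w=15 (creates cycle)
MST weight = 30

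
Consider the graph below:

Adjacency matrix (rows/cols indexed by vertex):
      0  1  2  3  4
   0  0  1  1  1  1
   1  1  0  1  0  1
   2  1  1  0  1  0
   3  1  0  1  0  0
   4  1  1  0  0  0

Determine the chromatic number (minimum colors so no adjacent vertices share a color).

The graph has a maximum clique of size 3 (lower bound on chromatic number).
A valid 3-coloring: {0: 0, 1: 1, 2: 2, 3: 1, 4: 2}.
Chromatic number = 3.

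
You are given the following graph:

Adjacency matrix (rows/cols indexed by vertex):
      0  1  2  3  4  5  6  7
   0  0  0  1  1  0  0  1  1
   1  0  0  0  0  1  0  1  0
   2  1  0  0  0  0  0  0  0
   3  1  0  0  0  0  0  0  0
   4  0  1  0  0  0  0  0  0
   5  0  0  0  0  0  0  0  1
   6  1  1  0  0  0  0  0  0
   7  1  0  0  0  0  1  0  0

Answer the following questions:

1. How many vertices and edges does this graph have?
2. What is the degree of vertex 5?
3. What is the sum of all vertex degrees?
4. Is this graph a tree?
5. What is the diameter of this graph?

Count: 8 vertices, 7 edges.
Vertex 5 has neighbors [7], degree = 1.
Handshaking lemma: 2 * 7 = 14.
A graph is a tree iff it is connected and has exactly n-1 edges. This graph is connected (all 8 vertices in one component) and has 8-1 = 7 edges. It is a tree.
Diameter (longest shortest path) = 5.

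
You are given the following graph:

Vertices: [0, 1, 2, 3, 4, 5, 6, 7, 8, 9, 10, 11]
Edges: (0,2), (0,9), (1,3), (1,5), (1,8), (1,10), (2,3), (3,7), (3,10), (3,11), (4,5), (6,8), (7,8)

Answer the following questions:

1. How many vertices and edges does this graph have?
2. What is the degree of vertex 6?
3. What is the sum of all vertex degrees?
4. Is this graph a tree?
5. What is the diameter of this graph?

Count: 12 vertices, 13 edges.
Vertex 6 has neighbors [8], degree = 1.
Handshaking lemma: 2 * 13 = 26.
A tree on 12 vertices has 11 edges. This graph has 13 edges (2 extra). Not a tree.
Diameter (longest shortest path) = 6.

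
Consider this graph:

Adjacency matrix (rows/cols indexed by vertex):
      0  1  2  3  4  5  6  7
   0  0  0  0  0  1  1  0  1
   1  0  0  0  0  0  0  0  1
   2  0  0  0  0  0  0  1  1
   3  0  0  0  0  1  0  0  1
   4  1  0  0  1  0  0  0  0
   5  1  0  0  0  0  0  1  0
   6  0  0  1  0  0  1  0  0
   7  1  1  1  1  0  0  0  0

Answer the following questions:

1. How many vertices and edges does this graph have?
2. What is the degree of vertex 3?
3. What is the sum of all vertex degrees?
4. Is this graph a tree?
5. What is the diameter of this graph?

Count: 8 vertices, 9 edges.
Vertex 3 has neighbors [4, 7], degree = 2.
Handshaking lemma: 2 * 9 = 18.
A tree on 8 vertices has 7 edges. This graph has 9 edges (2 extra). Not a tree.
Diameter (longest shortest path) = 3.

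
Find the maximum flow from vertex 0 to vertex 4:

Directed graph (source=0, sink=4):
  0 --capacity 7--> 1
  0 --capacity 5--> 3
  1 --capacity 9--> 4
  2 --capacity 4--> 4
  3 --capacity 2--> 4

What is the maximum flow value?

Computing max flow:
  Flow on (0->1): 7/7
  Flow on (0->3): 2/5
  Flow on (1->4): 7/9
  Flow on (3->4): 2/2
Maximum flow = 9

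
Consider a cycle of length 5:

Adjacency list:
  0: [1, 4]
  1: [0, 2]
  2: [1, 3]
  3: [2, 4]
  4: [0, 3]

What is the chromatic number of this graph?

This is an odd cycle (C_5). Odd cycles are not bipartite (any 2-coloring forces two adjacent vertices to match), and 3 colors suffice.
Chromatic number = 3.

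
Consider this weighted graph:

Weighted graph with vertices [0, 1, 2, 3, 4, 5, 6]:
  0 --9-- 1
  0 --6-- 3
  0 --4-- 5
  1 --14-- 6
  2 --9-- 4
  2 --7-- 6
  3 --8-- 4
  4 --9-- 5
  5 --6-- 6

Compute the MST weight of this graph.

Applying Kruskal's algorithm (sort edges by weight, add if no cycle):
  Add (0,5) w=4
  Add (0,3) w=6
  Add (5,6) w=6
  Add (2,6) w=7
  Add (3,4) w=8
  Add (0,1) w=9
  Skip (2,4) w=9 (creates cycle)
  Skip (4,5) w=9 (creates cycle)
  Skip (1,6) w=14 (creates cycle)
MST weight = 40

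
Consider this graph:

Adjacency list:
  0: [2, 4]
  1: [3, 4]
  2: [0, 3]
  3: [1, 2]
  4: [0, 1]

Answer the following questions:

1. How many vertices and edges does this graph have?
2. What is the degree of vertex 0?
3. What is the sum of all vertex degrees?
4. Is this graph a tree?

Count: 5 vertices, 5 edges.
Vertex 0 has neighbors [2, 4], degree = 2.
Handshaking lemma: 2 * 5 = 10.
A tree on 5 vertices has 4 edges. This graph has 5 edges (1 extra). Not a tree.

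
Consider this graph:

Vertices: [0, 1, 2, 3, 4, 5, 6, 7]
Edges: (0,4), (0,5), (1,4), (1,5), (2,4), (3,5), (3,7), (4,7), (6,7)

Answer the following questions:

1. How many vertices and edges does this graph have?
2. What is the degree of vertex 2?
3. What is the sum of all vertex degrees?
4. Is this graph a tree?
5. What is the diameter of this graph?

Count: 8 vertices, 9 edges.
Vertex 2 has neighbors [4], degree = 1.
Handshaking lemma: 2 * 9 = 18.
A tree on 8 vertices has 7 edges. This graph has 9 edges (2 extra). Not a tree.
Diameter (longest shortest path) = 3.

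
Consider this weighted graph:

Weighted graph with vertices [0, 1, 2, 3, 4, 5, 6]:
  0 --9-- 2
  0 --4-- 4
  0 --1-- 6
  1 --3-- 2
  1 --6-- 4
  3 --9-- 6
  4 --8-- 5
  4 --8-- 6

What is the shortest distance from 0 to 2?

Using Dijkstra's algorithm from vertex 0:
Shortest path: 0 -> 2
Total weight: 9 = 9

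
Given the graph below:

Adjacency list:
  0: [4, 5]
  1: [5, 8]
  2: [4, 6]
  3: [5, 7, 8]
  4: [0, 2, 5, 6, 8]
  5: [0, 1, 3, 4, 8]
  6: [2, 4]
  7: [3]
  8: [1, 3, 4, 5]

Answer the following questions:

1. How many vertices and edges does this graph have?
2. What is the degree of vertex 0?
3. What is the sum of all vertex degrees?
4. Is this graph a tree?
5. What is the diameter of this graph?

Count: 9 vertices, 13 edges.
Vertex 0 has neighbors [4, 5], degree = 2.
Handshaking lemma: 2 * 13 = 26.
A tree on 9 vertices has 8 edges. This graph has 13 edges (5 extra). Not a tree.
Diameter (longest shortest path) = 4.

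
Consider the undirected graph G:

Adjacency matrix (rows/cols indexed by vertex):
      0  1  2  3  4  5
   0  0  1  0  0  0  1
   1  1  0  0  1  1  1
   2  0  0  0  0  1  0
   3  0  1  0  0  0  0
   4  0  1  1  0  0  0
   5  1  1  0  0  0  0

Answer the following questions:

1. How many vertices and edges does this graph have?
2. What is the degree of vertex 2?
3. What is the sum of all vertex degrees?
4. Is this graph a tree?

Count: 6 vertices, 6 edges.
Vertex 2 has neighbors [4], degree = 1.
Handshaking lemma: 2 * 6 = 12.
A tree on 6 vertices has 5 edges. This graph has 6 edges (1 extra). Not a tree.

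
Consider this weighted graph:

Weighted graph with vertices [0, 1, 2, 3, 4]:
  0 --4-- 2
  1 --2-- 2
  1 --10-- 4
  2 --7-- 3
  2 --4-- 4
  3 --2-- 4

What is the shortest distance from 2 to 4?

Using Dijkstra's algorithm from vertex 2:
Shortest path: 2 -> 4
Total weight: 4 = 4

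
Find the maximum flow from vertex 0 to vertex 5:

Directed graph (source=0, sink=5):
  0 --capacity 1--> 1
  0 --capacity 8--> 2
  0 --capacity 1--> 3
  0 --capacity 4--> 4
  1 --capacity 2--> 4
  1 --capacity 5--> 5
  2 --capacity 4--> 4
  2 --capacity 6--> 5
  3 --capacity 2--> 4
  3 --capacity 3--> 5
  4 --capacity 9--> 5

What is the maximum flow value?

Computing max flow:
  Flow on (0->1): 1/1
  Flow on (0->2): 8/8
  Flow on (0->3): 1/1
  Flow on (0->4): 4/4
  Flow on (1->5): 1/5
  Flow on (2->4): 2/4
  Flow on (2->5): 6/6
  Flow on (3->5): 1/3
  Flow on (4->5): 6/9
Maximum flow = 14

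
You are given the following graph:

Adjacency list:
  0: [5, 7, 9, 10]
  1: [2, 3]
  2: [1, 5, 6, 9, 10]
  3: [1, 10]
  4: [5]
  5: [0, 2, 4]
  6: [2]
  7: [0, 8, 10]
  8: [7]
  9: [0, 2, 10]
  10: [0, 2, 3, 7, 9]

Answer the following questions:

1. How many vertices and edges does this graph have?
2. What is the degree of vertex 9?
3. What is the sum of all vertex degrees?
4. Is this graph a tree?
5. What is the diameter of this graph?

Count: 11 vertices, 15 edges.
Vertex 9 has neighbors [0, 2, 10], degree = 3.
Handshaking lemma: 2 * 15 = 30.
A tree on 11 vertices has 10 edges. This graph has 15 edges (5 extra). Not a tree.
Diameter (longest shortest path) = 4.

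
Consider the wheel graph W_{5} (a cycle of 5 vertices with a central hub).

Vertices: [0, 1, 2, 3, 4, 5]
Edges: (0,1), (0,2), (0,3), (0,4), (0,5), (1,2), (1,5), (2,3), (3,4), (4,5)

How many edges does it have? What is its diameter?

Wheel graph W_{5}: 5 cycle edges + 5 spoke edges = 10 edges.
The hub is distance 1 from all cycle vertices. Max distance between cycle vertices through hub is 2.
Diameter = 2.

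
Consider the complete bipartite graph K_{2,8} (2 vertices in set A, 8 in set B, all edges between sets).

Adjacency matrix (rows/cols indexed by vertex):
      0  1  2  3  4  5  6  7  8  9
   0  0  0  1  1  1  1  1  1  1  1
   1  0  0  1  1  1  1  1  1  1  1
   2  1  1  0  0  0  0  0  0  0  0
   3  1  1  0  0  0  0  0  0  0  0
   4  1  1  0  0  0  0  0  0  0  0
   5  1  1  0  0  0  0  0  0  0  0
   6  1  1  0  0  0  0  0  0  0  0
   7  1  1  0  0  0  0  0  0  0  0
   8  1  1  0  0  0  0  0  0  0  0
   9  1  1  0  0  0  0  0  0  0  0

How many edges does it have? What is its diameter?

K_{2,8} has 2 * 8 = 16 edges.
Any vertex reaches any opposite-side vertex in 1 step; same-side vertices reach in 2 steps via any opposite-side vertex.
Diameter = 2.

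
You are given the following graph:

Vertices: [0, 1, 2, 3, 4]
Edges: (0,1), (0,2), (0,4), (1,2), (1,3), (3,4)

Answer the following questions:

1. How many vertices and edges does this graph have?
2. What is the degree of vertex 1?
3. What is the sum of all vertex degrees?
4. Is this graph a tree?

Count: 5 vertices, 6 edges.
Vertex 1 has neighbors [0, 2, 3], degree = 3.
Handshaking lemma: 2 * 6 = 12.
A tree on 5 vertices has 4 edges. This graph has 6 edges (2 extra). Not a tree.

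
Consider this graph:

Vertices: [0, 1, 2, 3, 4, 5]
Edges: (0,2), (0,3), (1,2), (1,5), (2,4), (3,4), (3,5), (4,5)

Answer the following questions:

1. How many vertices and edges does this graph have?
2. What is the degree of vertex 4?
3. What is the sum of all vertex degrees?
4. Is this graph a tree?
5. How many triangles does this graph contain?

Count: 6 vertices, 8 edges.
Vertex 4 has neighbors [2, 3, 5], degree = 3.
Handshaking lemma: 2 * 8 = 16.
A tree on 6 vertices has 5 edges. This graph has 8 edges (3 extra). Not a tree.
Number of triangles = 1.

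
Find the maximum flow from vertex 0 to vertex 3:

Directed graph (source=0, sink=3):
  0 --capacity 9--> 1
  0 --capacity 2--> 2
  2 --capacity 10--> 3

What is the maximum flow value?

Computing max flow:
  Flow on (0->2): 2/2
  Flow on (2->3): 2/10
Maximum flow = 2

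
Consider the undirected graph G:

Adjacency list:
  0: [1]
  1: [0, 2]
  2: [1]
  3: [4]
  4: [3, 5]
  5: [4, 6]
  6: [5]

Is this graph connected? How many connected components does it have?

Checking connectivity: the graph has 2 connected component(s).
Components: [[0, 1, 2], [3, 4, 5, 6]]. The graph is NOT connected.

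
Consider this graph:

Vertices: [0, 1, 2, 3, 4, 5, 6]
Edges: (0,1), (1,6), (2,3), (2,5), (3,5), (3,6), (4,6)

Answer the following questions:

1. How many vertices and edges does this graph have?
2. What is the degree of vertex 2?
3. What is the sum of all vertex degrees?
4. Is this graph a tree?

Count: 7 vertices, 7 edges.
Vertex 2 has neighbors [3, 5], degree = 2.
Handshaking lemma: 2 * 7 = 14.
A tree on 7 vertices has 6 edges. This graph has 7 edges (1 extra). Not a tree.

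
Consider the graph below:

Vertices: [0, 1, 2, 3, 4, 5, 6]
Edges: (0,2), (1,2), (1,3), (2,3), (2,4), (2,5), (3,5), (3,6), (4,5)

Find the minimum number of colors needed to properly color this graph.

The graph has a maximum clique of size 3 (lower bound on chromatic number).
A valid 3-coloring: {0: 1, 1: 2, 2: 0, 3: 1, 4: 1, 5: 2, 6: 0}.
Chromatic number = 3.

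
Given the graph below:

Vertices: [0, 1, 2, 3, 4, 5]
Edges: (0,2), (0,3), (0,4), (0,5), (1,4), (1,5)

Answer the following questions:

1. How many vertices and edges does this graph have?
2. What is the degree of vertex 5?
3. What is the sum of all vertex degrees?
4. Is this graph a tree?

Count: 6 vertices, 6 edges.
Vertex 5 has neighbors [0, 1], degree = 2.
Handshaking lemma: 2 * 6 = 12.
A tree on 6 vertices has 5 edges. This graph has 6 edges (1 extra). Not a tree.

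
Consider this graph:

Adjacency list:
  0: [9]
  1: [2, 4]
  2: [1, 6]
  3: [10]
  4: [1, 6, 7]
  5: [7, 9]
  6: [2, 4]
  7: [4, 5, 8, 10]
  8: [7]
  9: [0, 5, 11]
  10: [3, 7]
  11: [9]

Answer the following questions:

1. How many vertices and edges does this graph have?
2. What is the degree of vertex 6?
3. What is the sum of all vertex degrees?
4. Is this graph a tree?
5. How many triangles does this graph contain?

Count: 12 vertices, 12 edges.
Vertex 6 has neighbors [2, 4], degree = 2.
Handshaking lemma: 2 * 12 = 24.
A tree on 12 vertices has 11 edges. This graph has 12 edges (1 extra). Not a tree.
Number of triangles = 0.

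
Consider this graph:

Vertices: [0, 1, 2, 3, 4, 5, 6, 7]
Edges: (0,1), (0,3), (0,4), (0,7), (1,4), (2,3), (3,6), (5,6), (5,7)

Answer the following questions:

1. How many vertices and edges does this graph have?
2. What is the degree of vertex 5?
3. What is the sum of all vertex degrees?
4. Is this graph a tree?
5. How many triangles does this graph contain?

Count: 8 vertices, 9 edges.
Vertex 5 has neighbors [6, 7], degree = 2.
Handshaking lemma: 2 * 9 = 18.
A tree on 8 vertices has 7 edges. This graph has 9 edges (2 extra). Not a tree.
Number of triangles = 1.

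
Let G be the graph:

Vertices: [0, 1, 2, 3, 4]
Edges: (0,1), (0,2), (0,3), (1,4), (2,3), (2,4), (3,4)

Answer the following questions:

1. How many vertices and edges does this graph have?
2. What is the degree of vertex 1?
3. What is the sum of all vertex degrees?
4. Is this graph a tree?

Count: 5 vertices, 7 edges.
Vertex 1 has neighbors [0, 4], degree = 2.
Handshaking lemma: 2 * 7 = 14.
A tree on 5 vertices has 4 edges. This graph has 7 edges (3 extra). Not a tree.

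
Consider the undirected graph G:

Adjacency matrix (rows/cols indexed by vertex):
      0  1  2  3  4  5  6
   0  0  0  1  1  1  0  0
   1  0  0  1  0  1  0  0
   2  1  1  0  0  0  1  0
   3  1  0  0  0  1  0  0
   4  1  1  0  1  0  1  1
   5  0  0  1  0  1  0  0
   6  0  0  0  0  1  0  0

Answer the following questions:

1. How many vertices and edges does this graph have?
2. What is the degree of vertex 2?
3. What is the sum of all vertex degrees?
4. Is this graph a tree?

Count: 7 vertices, 9 edges.
Vertex 2 has neighbors [0, 1, 5], degree = 3.
Handshaking lemma: 2 * 9 = 18.
A tree on 7 vertices has 6 edges. This graph has 9 edges (3 extra). Not a tree.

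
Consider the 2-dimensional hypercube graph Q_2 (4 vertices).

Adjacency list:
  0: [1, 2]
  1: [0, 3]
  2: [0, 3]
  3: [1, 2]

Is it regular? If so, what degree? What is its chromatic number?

In Q_2, every vertex has exactly 2 neighbors (flip one of 2 bits), so it is 2-regular.
Q_2 is bipartite (partition by bit-parity), so chromatic number = 2.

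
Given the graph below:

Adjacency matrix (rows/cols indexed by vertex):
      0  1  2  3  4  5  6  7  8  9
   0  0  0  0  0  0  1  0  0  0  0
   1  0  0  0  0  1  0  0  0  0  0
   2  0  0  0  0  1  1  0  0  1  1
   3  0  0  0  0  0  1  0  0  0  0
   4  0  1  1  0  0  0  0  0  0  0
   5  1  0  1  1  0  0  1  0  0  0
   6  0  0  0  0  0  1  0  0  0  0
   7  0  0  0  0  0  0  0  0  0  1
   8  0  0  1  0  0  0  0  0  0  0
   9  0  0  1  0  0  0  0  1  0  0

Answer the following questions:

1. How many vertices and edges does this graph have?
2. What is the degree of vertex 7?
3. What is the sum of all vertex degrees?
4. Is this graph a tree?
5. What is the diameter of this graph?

Count: 10 vertices, 9 edges.
Vertex 7 has neighbors [9], degree = 1.
Handshaking lemma: 2 * 9 = 18.
A graph is a tree iff it is connected and has exactly n-1 edges. This graph is connected (all 10 vertices in one component) and has 10-1 = 9 edges. It is a tree.
Diameter (longest shortest path) = 4.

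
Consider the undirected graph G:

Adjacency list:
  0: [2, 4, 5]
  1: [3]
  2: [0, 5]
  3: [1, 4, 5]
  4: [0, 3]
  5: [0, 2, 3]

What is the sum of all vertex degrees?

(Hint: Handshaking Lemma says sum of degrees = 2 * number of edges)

Count edges: 7 edges.
By Handshaking Lemma: sum of degrees = 2 * 7 = 14.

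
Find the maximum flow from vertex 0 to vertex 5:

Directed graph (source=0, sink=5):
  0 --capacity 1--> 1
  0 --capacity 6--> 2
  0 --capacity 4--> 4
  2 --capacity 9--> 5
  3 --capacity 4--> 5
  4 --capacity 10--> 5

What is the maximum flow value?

Computing max flow:
  Flow on (0->2): 6/6
  Flow on (0->4): 4/4
  Flow on (2->5): 6/9
  Flow on (4->5): 4/10
Maximum flow = 10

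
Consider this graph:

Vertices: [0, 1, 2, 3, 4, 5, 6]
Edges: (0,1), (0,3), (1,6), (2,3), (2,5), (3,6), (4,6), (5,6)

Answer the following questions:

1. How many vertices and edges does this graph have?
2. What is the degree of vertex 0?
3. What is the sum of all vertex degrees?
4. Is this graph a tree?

Count: 7 vertices, 8 edges.
Vertex 0 has neighbors [1, 3], degree = 2.
Handshaking lemma: 2 * 8 = 16.
A tree on 7 vertices has 6 edges. This graph has 8 edges (2 extra). Not a tree.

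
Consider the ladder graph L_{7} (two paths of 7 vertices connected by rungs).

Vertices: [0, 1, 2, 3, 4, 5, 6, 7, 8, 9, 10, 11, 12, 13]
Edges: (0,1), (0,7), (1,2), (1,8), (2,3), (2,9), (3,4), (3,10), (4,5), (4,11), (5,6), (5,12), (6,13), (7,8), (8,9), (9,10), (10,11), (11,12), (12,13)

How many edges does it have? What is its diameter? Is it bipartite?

Ladder graph L_{7}: 7 rungs + 2 * (7-1) path edges = 7 + 12 = 19 edges.
Diameter = 7.
Ladder graphs are bipartite (alternating coloring along each path).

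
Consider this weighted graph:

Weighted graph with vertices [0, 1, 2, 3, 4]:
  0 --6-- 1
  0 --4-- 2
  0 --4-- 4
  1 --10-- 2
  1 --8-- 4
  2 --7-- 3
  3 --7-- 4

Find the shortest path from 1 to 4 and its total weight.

Using Dijkstra's algorithm from vertex 1:
Shortest path: 1 -> 4
Total weight: 8 = 8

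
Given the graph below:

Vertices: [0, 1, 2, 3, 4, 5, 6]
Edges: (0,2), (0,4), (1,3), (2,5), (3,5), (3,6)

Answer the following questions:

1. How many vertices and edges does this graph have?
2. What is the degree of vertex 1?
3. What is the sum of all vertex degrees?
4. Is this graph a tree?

Count: 7 vertices, 6 edges.
Vertex 1 has neighbors [3], degree = 1.
Handshaking lemma: 2 * 6 = 12.
A graph is a tree iff it is connected and has exactly n-1 edges. This graph is connected (all 7 vertices in one component) and has 7-1 = 6 edges. It is a tree.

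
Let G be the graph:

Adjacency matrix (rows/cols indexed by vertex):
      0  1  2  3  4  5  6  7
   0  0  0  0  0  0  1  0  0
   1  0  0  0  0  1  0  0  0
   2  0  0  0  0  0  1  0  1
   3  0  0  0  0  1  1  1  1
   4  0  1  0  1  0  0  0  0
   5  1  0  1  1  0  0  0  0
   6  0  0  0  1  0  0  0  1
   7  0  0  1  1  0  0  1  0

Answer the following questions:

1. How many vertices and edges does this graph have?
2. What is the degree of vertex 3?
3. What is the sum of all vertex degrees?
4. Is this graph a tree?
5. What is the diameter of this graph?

Count: 8 vertices, 9 edges.
Vertex 3 has neighbors [4, 5, 6, 7], degree = 4.
Handshaking lemma: 2 * 9 = 18.
A tree on 8 vertices has 7 edges. This graph has 9 edges (2 extra). Not a tree.
Diameter (longest shortest path) = 4.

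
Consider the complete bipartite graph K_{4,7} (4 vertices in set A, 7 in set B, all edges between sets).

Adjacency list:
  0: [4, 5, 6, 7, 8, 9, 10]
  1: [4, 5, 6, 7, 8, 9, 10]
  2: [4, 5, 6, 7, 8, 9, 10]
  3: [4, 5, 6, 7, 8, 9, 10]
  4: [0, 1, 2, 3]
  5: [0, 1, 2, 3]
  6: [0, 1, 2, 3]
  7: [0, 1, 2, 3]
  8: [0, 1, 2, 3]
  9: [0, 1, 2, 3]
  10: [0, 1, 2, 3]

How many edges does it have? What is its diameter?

K_{4,7} has 4 * 7 = 28 edges.
Any vertex reaches any opposite-side vertex in 1 step; same-side vertices reach in 2 steps via any opposite-side vertex.
Diameter = 2.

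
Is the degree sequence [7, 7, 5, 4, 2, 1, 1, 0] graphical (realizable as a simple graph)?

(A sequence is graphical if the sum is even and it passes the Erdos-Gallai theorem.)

Sum of degrees = 27. Sum is odd, so the sequence is NOT graphical.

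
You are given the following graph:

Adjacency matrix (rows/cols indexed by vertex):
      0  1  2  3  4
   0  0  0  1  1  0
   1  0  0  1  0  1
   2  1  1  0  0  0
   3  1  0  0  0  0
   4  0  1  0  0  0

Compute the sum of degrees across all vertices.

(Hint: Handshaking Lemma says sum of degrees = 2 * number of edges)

Count edges: 4 edges.
By Handshaking Lemma: sum of degrees = 2 * 4 = 8.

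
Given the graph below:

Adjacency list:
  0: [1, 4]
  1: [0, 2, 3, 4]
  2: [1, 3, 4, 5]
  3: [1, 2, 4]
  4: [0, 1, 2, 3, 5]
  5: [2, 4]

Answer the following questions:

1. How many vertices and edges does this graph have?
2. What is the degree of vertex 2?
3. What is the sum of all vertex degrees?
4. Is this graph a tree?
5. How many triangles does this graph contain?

Count: 6 vertices, 10 edges.
Vertex 2 has neighbors [1, 3, 4, 5], degree = 4.
Handshaking lemma: 2 * 10 = 20.
A tree on 6 vertices has 5 edges. This graph has 10 edges (5 extra). Not a tree.
Number of triangles = 6.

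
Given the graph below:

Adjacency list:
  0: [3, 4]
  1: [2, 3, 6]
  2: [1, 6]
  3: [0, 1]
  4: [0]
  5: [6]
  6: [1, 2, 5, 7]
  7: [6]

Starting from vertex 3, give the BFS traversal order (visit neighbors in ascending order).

BFS from vertex 3 (neighbors processed in ascending order):
Visit order: 3, 0, 1, 4, 2, 6, 5, 7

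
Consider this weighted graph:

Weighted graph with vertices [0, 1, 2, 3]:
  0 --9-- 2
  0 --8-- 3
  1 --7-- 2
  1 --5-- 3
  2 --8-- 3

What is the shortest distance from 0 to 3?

Using Dijkstra's algorithm from vertex 0:
Shortest path: 0 -> 3
Total weight: 8 = 8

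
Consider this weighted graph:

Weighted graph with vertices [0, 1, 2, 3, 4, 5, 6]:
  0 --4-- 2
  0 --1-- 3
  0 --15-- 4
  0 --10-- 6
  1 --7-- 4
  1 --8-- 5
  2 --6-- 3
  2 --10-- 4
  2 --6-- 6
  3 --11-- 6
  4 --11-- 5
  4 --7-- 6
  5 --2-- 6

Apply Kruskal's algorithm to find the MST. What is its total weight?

Applying Kruskal's algorithm (sort edges by weight, add if no cycle):
  Add (0,3) w=1
  Add (5,6) w=2
  Add (0,2) w=4
  Skip (2,3) w=6 (creates cycle)
  Add (2,6) w=6
  Add (1,4) w=7
  Add (4,6) w=7
  Skip (1,5) w=8 (creates cycle)
  Skip (0,6) w=10 (creates cycle)
  Skip (2,4) w=10 (creates cycle)
  Skip (3,6) w=11 (creates cycle)
  Skip (4,5) w=11 (creates cycle)
  Skip (0,4) w=15 (creates cycle)
MST weight = 27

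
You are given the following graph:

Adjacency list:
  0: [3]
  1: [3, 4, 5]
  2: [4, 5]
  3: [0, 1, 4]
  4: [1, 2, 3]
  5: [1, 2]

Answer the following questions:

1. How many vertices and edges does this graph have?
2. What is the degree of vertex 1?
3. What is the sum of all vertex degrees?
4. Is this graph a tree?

Count: 6 vertices, 7 edges.
Vertex 1 has neighbors [3, 4, 5], degree = 3.
Handshaking lemma: 2 * 7 = 14.
A tree on 6 vertices has 5 edges. This graph has 7 edges (2 extra). Not a tree.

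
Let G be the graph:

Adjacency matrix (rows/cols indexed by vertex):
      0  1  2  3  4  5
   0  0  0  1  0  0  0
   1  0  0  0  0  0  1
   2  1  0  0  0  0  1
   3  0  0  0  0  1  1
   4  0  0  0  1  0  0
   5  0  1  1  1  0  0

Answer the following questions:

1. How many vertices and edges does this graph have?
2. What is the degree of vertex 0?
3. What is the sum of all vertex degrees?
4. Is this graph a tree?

Count: 6 vertices, 5 edges.
Vertex 0 has neighbors [2], degree = 1.
Handshaking lemma: 2 * 5 = 10.
A graph is a tree iff it is connected and has exactly n-1 edges. This graph is connected (all 6 vertices in one component) and has 6-1 = 5 edges. It is a tree.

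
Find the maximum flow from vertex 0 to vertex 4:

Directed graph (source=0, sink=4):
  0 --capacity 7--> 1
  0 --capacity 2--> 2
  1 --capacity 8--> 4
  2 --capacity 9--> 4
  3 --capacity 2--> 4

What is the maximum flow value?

Computing max flow:
  Flow on (0->1): 7/7
  Flow on (0->2): 2/2
  Flow on (1->4): 7/8
  Flow on (2->4): 2/9
Maximum flow = 9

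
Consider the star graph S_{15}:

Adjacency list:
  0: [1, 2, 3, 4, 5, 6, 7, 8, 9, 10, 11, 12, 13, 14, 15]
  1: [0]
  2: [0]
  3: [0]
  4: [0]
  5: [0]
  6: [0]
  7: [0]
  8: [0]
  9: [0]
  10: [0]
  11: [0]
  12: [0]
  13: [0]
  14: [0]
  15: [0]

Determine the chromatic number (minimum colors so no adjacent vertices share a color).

S_{15} has one hub adjacent to 15 leaves; leaves are pairwise non-adjacent.
Color the hub 0 and every leaf 1.
Chromatic number = 2.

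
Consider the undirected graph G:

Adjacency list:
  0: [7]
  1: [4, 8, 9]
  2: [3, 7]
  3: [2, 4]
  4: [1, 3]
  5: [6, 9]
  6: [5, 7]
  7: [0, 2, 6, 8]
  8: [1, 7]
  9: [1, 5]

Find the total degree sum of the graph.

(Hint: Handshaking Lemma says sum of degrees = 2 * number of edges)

Count edges: 11 edges.
By Handshaking Lemma: sum of degrees = 2 * 11 = 22.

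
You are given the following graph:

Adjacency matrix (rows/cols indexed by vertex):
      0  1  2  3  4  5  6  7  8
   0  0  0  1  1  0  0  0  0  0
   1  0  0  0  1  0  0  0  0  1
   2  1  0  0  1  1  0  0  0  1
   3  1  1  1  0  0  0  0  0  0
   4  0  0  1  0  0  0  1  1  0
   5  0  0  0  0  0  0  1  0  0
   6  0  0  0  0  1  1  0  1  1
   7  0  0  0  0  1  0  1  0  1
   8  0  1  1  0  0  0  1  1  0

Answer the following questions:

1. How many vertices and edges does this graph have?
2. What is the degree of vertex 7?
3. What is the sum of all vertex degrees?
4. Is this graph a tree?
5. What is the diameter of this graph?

Count: 9 vertices, 13 edges.
Vertex 7 has neighbors [4, 6, 8], degree = 3.
Handshaking lemma: 2 * 13 = 26.
A tree on 9 vertices has 8 edges. This graph has 13 edges (5 extra). Not a tree.
Diameter (longest shortest path) = 4.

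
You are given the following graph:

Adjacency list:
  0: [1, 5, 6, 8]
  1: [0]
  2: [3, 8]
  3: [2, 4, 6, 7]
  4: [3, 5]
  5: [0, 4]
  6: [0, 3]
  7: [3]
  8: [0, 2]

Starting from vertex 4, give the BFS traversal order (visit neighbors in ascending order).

BFS from vertex 4 (neighbors processed in ascending order):
Visit order: 4, 3, 5, 2, 6, 7, 0, 8, 1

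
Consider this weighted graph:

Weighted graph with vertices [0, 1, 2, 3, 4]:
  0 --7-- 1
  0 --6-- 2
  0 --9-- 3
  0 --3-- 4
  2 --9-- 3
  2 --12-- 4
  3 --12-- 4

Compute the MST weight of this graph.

Applying Kruskal's algorithm (sort edges by weight, add if no cycle):
  Add (0,4) w=3
  Add (0,2) w=6
  Add (0,1) w=7
  Add (0,3) w=9
  Skip (2,3) w=9 (creates cycle)
  Skip (2,4) w=12 (creates cycle)
  Skip (3,4) w=12 (creates cycle)
MST weight = 25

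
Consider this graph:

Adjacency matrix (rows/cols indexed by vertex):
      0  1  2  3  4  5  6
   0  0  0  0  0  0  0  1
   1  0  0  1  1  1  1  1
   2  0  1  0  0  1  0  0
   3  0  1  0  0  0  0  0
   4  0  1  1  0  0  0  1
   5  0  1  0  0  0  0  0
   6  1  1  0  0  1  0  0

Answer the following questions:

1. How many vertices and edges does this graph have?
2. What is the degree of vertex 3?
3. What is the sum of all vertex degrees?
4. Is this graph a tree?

Count: 7 vertices, 8 edges.
Vertex 3 has neighbors [1], degree = 1.
Handshaking lemma: 2 * 8 = 16.
A tree on 7 vertices has 6 edges. This graph has 8 edges (2 extra). Not a tree.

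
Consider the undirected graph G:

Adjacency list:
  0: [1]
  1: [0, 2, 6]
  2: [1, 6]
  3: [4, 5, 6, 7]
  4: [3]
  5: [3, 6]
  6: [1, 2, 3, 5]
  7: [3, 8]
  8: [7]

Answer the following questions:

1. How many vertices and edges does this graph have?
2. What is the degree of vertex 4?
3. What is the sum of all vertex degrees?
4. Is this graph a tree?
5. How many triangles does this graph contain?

Count: 9 vertices, 10 edges.
Vertex 4 has neighbors [3], degree = 1.
Handshaking lemma: 2 * 10 = 20.
A tree on 9 vertices has 8 edges. This graph has 10 edges (2 extra). Not a tree.
Number of triangles = 2.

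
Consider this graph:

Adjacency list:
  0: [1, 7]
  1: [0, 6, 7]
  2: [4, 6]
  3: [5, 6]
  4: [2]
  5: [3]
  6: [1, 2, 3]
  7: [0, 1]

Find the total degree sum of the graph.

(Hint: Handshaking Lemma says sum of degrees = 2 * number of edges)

Count edges: 8 edges.
By Handshaking Lemma: sum of degrees = 2 * 8 = 16.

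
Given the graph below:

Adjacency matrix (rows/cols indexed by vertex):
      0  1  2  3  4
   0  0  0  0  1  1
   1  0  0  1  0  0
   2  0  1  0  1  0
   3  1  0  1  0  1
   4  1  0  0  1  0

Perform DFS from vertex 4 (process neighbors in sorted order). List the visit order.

DFS from vertex 4 (neighbors processed in ascending order):
Visit order: 4, 0, 3, 2, 1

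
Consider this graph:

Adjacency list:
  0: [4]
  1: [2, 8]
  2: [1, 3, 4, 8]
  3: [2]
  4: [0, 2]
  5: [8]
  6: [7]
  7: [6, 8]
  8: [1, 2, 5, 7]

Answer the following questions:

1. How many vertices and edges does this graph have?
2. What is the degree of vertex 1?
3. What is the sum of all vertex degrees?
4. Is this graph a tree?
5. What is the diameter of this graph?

Count: 9 vertices, 9 edges.
Vertex 1 has neighbors [2, 8], degree = 2.
Handshaking lemma: 2 * 9 = 18.
A tree on 9 vertices has 8 edges. This graph has 9 edges (1 extra). Not a tree.
Diameter (longest shortest path) = 5.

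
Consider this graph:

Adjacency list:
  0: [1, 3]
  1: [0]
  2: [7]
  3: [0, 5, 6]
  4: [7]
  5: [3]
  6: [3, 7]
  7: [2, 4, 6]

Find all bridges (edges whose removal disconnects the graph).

A bridge is an edge whose removal increases the number of connected components.
Bridges found: (0,1), (0,3), (2,7), (3,5), (3,6), (4,7), (6,7)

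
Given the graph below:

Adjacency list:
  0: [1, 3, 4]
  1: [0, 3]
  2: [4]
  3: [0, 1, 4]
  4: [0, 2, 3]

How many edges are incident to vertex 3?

Vertex 3 has neighbors [0, 1, 4], so deg(3) = 3.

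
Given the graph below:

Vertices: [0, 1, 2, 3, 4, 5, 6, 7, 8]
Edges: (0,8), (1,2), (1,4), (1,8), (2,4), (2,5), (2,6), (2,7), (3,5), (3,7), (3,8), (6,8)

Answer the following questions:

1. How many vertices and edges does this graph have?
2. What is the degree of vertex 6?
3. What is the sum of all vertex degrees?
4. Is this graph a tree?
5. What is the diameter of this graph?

Count: 9 vertices, 12 edges.
Vertex 6 has neighbors [2, 8], degree = 2.
Handshaking lemma: 2 * 12 = 24.
A tree on 9 vertices has 8 edges. This graph has 12 edges (4 extra). Not a tree.
Diameter (longest shortest path) = 3.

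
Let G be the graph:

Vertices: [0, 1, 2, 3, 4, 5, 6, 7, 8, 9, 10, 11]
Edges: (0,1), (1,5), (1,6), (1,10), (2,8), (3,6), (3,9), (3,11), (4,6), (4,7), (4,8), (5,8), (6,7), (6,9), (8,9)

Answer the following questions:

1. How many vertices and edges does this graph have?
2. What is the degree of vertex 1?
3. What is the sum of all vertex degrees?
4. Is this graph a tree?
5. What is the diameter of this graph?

Count: 12 vertices, 15 edges.
Vertex 1 has neighbors [0, 5, 6, 10], degree = 4.
Handshaking lemma: 2 * 15 = 30.
A tree on 12 vertices has 11 edges. This graph has 15 edges (4 extra). Not a tree.
Diameter (longest shortest path) = 4.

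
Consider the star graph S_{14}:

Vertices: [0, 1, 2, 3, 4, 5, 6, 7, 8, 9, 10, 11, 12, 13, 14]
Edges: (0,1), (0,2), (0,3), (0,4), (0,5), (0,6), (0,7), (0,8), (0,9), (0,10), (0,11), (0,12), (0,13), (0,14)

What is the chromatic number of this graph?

S_{14} has one hub adjacent to 14 leaves; leaves are pairwise non-adjacent.
Color the hub 0 and every leaf 1.
Chromatic number = 2.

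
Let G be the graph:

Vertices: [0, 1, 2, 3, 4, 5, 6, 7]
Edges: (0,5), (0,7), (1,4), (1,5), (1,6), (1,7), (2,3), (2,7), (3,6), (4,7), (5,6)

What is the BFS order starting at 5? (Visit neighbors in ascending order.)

BFS from vertex 5 (neighbors processed in ascending order):
Visit order: 5, 0, 1, 6, 7, 4, 3, 2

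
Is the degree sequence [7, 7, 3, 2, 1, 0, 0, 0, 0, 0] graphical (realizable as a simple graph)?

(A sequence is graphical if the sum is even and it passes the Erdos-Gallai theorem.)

Sum of degrees = 20. Sum is even but fails Erdos-Gallai. The sequence is NOT graphical.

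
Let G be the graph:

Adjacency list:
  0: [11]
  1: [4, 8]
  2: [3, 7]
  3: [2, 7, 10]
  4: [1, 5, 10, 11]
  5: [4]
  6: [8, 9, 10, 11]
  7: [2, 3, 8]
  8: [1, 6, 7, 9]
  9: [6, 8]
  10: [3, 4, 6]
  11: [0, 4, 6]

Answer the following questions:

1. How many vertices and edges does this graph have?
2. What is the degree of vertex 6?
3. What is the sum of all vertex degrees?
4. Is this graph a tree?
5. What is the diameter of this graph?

Count: 12 vertices, 16 edges.
Vertex 6 has neighbors [8, 9, 10, 11], degree = 4.
Handshaking lemma: 2 * 16 = 32.
A tree on 12 vertices has 11 edges. This graph has 16 edges (5 extra). Not a tree.
Diameter (longest shortest path) = 5.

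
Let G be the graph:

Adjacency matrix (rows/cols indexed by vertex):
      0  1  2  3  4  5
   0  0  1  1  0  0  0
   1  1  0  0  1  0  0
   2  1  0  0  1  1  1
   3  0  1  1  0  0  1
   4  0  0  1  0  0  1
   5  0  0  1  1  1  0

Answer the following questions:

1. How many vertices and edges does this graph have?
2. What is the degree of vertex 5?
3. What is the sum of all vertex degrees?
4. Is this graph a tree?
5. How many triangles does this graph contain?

Count: 6 vertices, 8 edges.
Vertex 5 has neighbors [2, 3, 4], degree = 3.
Handshaking lemma: 2 * 8 = 16.
A tree on 6 vertices has 5 edges. This graph has 8 edges (3 extra). Not a tree.
Number of triangles = 2.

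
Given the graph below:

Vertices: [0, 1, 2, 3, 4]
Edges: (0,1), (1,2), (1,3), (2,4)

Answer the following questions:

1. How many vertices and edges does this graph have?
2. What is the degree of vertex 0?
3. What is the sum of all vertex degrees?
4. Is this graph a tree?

Count: 5 vertices, 4 edges.
Vertex 0 has neighbors [1], degree = 1.
Handshaking lemma: 2 * 4 = 8.
A graph is a tree iff it is connected and has exactly n-1 edges. This graph is connected (all 5 vertices in one component) and has 5-1 = 4 edges. It is a tree.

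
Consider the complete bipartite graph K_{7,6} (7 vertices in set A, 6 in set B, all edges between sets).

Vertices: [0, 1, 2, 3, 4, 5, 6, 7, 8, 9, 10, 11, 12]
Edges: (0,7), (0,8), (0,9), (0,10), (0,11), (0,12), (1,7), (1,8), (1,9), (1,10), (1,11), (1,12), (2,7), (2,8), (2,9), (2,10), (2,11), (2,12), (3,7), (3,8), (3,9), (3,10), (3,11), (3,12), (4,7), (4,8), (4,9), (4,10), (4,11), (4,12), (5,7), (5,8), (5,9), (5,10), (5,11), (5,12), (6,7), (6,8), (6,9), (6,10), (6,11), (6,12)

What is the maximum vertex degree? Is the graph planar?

Set-A vertices have degree 6; set-B vertices have degree 7. Maximum degree = max(7,6) = 7.
K_{7,6} contains K_{3,3} as a subgraph (since both sides have >= 3 vertices); by Kuratowski's theorem it is not planar.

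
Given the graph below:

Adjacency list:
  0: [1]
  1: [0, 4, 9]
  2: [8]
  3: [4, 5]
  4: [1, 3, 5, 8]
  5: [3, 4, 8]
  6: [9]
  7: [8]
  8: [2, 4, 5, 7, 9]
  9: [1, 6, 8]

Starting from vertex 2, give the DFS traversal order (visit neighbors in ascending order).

DFS from vertex 2 (neighbors processed in ascending order):
Visit order: 2, 8, 4, 1, 0, 9, 6, 3, 5, 7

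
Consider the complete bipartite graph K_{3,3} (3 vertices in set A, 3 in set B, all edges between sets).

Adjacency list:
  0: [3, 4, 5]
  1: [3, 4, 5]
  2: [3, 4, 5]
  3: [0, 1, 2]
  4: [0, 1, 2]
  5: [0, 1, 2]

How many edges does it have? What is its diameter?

K_{3,3} has 3 * 3 = 9 edges.
Any vertex reaches any opposite-side vertex in 1 step; same-side vertices reach in 2 steps via any opposite-side vertex.
Diameter = 2.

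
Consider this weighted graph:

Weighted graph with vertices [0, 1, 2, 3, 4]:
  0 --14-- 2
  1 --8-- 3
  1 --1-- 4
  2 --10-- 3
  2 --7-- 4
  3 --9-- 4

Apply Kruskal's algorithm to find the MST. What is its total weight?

Applying Kruskal's algorithm (sort edges by weight, add if no cycle):
  Add (1,4) w=1
  Add (2,4) w=7
  Add (1,3) w=8
  Skip (3,4) w=9 (creates cycle)
  Skip (2,3) w=10 (creates cycle)
  Add (0,2) w=14
MST weight = 30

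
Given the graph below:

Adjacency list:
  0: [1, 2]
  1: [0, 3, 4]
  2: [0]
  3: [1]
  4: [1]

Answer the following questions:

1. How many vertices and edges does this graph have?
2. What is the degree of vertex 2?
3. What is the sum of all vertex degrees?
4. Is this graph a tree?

Count: 5 vertices, 4 edges.
Vertex 2 has neighbors [0], degree = 1.
Handshaking lemma: 2 * 4 = 8.
A graph is a tree iff it is connected and has exactly n-1 edges. This graph is connected (all 5 vertices in one component) and has 5-1 = 4 edges. It is a tree.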